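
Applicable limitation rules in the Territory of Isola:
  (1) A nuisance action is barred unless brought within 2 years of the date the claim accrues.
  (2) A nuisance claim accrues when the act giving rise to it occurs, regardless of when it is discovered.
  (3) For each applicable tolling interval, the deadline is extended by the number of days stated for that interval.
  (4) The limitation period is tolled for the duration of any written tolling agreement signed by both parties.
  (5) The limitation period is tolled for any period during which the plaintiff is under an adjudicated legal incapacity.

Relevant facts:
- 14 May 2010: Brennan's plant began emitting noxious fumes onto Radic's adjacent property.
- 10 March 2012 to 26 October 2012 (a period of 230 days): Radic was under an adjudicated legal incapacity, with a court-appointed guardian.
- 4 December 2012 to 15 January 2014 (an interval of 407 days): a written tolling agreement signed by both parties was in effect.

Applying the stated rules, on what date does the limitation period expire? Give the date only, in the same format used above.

The limitation period began to run on 14 May 2010.
2 years from 14 May 2010 is 14 May 2012.
The plaintiff's legal incapacity from 10 March 2012 to 26 October 2012 tolled the period for 230 days, extending the deadline to 30 December 2012.
The written tolling agreement from 4 December 2012 to 15 January 2014 tolled the period for 407 days, extending the deadline to 10 February 2014.

10 February 2014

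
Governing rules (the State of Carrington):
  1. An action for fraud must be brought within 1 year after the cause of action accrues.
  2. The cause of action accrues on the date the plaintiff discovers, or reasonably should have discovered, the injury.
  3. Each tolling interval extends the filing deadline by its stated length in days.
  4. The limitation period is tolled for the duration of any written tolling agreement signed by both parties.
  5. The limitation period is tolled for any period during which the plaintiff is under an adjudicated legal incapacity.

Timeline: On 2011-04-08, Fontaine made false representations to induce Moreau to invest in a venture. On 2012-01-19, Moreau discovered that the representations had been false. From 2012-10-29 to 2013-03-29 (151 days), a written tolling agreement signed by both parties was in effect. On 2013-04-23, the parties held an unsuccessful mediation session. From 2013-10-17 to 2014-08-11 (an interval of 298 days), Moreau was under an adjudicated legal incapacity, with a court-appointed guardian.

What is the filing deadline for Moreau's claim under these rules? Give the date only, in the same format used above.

2013-06-19

The claim did not accrue until Moreau discovered the injury on 2012-01-19; the 2011-04-08 act date does not start the clock under the stated rule.
The untolled deadline — 1 year after 2012-01-19 — is 2013-01-19.
Because the written tolling agreement ran from 2012-10-29 to 2013-03-29, the deadline is extended by 151 days to 2013-06-19.
The plaintiff's legal incapacity from 2013-10-17 to 2014-08-11 began after the period had already run on 2013-06-19, so it has no tolling effect.
None of the other events listed affects the running of the period under the stated rules.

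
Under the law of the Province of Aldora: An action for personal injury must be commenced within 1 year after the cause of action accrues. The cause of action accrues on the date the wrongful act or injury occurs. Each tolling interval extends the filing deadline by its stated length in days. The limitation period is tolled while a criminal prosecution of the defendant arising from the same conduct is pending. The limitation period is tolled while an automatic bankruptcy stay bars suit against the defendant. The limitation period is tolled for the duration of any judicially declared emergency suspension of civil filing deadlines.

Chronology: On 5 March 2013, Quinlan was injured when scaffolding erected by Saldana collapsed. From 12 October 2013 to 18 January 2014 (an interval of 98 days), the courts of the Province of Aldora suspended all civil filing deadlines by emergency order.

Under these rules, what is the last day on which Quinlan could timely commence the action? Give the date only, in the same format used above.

The claim accrued on 5 March 2013, when the wrongful act occurred.
The untolled deadline — 1 year after 5 March 2013 — is 5 March 2014.
The emergency suspension of filing deadlines from 12 October 2013 to 18 January 2014 tolled the period for 98 days, extending the deadline to 11 June 2014.

11 June 2014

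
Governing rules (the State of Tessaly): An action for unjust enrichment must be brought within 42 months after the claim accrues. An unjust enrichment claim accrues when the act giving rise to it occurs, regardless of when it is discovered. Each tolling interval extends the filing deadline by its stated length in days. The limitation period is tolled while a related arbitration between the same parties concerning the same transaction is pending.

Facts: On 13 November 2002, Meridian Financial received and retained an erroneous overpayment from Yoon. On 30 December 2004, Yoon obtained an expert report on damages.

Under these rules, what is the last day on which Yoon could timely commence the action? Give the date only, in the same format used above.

The claim accrued on 13 November 2002, when the wrongful act occurred.
The untolled deadline — 42 months after 13 November 2002 — is 13 May 2006.
None of the other events listed affects the running of the period under the stated rules.

13 May 2006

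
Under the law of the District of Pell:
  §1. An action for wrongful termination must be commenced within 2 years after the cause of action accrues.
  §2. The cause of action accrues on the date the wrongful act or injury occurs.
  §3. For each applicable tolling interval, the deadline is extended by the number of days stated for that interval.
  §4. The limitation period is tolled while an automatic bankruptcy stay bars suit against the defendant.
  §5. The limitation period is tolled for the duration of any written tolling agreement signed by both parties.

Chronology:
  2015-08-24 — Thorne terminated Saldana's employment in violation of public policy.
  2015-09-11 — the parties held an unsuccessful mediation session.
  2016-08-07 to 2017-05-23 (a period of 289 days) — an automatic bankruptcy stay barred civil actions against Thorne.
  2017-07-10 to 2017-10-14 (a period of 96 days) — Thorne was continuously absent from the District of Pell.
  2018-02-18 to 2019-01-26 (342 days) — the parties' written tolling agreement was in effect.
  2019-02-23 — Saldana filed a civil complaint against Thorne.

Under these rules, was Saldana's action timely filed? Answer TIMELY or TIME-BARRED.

The cause of action accrued on 2015-08-24, the date of the act.
2 years from 2015-08-24 is 2017-08-24.
The automatic bankruptcy stay from 2016-08-07 to 2017-05-23 tolled the period for 289 days, extending the deadline to 2018-06-09.
The written tolling agreement from 2018-02-18 to 2019-01-26 tolled the period for 342 days, extending the deadline to 2019-05-17.
The defendant's absence from the jurisdiction from 2017-07-10 to 2017-10-14 does not toll the period, because no stated rule makes the defendant's absence a tolling event.
Nothing else in the chronology tolls or restarts the period.
The 2019-02-23 filing precedes the 2019-05-17 deadline; the claim is timely.

TIMELY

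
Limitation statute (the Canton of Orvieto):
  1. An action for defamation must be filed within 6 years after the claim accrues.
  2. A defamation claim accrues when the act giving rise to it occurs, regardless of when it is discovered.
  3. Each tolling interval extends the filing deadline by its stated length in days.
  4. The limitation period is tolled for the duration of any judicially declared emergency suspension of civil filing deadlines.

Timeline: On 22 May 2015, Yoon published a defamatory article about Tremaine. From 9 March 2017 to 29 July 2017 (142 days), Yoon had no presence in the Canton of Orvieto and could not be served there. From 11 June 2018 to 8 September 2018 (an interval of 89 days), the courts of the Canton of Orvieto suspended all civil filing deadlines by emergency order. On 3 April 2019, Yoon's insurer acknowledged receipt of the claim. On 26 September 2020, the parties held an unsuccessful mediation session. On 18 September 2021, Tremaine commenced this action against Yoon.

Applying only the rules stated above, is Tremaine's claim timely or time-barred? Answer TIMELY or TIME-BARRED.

TIME-BARRED

The limitation period began to run on 22 May 2015.
6 years from 22 May 2015 is 22 May 2021.
The period was tolled for 89 days by the emergency suspension of filing deadlines (11 June 2018 to 8 September 2018), pushing the deadline to 19 August 2021.
The defendant's absence from the jurisdiction from 9 March 2017 to 29 July 2017 does not toll the period, because no stated rule makes the defendant's absence a tolling event.
None of the other events listed affects the running of the period under the stated rules.
Tremaine filed on 18 September 2021, after the 19 August 2021 deadline, so the action is time-barred.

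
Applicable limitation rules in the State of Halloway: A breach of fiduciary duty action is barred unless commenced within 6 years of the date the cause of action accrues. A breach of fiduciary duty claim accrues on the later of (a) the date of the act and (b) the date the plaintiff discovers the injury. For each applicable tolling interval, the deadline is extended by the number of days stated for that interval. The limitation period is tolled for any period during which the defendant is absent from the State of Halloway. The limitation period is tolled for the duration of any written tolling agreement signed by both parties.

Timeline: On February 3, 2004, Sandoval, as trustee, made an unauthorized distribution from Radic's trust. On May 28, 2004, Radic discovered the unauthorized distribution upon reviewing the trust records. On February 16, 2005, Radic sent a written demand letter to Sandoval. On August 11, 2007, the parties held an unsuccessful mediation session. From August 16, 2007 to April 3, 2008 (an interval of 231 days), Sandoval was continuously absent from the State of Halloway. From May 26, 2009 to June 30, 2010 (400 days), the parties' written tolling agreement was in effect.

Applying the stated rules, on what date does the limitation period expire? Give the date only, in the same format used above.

Taking the later of the act (February 3, 2004) and discovery (May 28, 2004), the claim accrued on May 28, 2004.
6 years from May 28, 2004 is May 28, 2010.
The period was tolled for 231 days by the defendant's absence from the jurisdiction (August 16, 2007 to April 3, 2008), pushing the deadline to January 14, 2011.
The period was tolled for 400 days by the written tolling agreement (May 26, 2009 to June 30, 2010), pushing the deadline to February 18, 2012.
None of the other events listed affects the running of the period under the stated rules.

February 18, 2012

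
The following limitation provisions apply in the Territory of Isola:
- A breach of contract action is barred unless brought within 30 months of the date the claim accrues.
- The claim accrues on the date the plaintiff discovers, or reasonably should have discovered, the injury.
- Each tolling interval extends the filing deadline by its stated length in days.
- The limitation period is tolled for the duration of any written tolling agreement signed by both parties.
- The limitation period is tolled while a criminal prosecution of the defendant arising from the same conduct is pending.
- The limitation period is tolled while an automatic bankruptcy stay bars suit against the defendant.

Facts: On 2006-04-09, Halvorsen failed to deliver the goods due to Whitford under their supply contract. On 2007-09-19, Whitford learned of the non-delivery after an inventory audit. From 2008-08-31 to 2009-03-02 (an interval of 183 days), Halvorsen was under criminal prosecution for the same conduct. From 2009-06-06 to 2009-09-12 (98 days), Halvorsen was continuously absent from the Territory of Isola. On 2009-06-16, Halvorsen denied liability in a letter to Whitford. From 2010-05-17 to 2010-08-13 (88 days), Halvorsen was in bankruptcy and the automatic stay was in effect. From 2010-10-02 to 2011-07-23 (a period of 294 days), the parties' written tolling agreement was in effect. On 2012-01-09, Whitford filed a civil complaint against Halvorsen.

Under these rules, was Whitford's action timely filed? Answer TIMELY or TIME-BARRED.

Under the discovery rule, the claim accrued on 2007-09-19, when Whitford discovered the injury — not on the 2006-04-09 date of the underlying act.
The untolled deadline — 30 months after 2007-09-19 — is 2010-03-19.
The period was tolled for 183 days by the pending criminal prosecution (2008-08-31 to 2009-03-02), pushing the deadline to 2010-09-18.
The automatic bankruptcy stay from 2010-05-17 to 2010-08-13 tolled the period for 88 days, extending the deadline to 2010-12-15.
Because the written tolling agreement ran from 2010-10-02 to 2011-07-23, the deadline is extended by 294 days to 2011-10-05.
Although the defendant's absence ran from 2009-06-06 to 2009-09-12, the stated rules do not make that a tolling event, so it is disregarded.
Nothing else in the chronology tolls or restarts the period.
The 2012-01-09 filing falls after the 2011-10-05 deadline; the claim is time-barred.

TIME-BARRED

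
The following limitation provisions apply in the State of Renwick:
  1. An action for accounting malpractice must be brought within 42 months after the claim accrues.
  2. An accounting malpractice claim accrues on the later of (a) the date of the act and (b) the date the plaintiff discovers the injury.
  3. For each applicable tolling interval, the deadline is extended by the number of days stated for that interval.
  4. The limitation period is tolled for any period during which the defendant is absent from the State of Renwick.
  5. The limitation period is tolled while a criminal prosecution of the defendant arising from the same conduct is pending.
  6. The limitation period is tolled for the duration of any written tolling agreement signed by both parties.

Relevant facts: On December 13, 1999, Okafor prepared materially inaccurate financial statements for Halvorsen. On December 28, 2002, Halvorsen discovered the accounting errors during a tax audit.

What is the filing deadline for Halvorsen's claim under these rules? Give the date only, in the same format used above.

Taking the later of the act (December 13, 1999) and discovery (December 28, 2002), the claim accrued on December 28, 2002.
Adding the 42 months base period to December 28, 2002 gives a deadline of June 28, 2006, before any tolling.

June 28, 2006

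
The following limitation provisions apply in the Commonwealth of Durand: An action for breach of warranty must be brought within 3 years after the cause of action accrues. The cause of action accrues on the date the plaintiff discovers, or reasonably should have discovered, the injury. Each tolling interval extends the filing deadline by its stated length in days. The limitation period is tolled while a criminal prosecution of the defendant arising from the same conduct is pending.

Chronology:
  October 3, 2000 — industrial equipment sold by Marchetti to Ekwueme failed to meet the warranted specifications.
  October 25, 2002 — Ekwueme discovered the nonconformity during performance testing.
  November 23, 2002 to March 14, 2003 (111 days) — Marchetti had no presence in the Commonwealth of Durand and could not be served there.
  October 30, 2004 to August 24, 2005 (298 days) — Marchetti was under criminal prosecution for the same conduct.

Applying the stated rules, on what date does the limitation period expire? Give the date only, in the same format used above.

Under the discovery rule, the claim accrued on October 25, 2002, when Ekwueme discovered the injury — not on the October 3, 2000 date of the underlying act.
The untolled deadline — 3 years after October 25, 2002 — is October 25, 2005.
The period was tolled for 298 days by the pending criminal prosecution (October 30, 2004 to August 24, 2005), pushing the deadline to August 19, 2006.
The defendant's absence from the jurisdiction from November 23, 2002 to March 14, 2003 does not toll the period, because no stated rule makes the defendant's absence a tolling event.

August 19, 2006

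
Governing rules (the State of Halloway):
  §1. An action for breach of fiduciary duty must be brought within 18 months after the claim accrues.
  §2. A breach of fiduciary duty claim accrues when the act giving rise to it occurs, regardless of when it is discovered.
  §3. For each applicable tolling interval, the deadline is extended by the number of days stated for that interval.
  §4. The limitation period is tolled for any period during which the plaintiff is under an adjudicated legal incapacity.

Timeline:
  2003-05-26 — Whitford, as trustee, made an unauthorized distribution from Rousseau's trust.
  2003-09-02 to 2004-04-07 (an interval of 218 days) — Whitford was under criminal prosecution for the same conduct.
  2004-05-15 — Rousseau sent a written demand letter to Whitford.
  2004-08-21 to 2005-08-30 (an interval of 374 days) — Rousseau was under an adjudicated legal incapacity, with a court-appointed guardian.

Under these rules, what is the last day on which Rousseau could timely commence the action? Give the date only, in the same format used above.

2005-12-05

The limitation period began to run on 2003-05-26.
Adding the 18 months base period to 2003-05-26 gives a deadline of 2004-11-26, before any tolling.
The plaintiff's legal incapacity from 2004-08-21 to 2005-08-30 tolled the period for 374 days, extending the deadline to 2005-12-05.
The pending criminal prosecution from 2003-09-02 to 2004-04-07 does not toll the period, because no stated rule makes a criminal prosecution a tolling event.
Nothing else in the chronology tolls or restarts the period.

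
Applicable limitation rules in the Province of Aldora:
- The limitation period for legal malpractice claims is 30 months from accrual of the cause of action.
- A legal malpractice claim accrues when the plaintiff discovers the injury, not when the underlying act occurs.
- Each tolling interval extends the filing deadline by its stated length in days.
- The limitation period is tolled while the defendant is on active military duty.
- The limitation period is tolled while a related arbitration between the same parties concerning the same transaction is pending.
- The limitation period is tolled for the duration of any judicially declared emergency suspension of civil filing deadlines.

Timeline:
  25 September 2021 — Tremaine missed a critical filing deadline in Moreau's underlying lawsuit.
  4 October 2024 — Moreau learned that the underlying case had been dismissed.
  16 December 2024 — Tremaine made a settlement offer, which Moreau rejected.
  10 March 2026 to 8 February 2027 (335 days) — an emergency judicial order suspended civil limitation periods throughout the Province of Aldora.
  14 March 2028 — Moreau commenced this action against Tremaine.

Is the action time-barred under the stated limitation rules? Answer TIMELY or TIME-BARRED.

Accrual is tied to discovery, so the period began on 4 October 2024 rather than on 25 September 2021 when the act occurred.
The untolled deadline — 30 months after 4 October 2024 — is 4 April 2027.
Because the emergency suspension of filing deadlines ran from 10 March 2026 to 8 February 2027, the deadline is extended by 335 days to 4 March 2028.
The other events in the timeline have no effect on the limitation period under the stated rules.
Moreau filed on 14 March 2028, after the 4 March 2028 deadline, so the action is time-barred.

TIME-BARRED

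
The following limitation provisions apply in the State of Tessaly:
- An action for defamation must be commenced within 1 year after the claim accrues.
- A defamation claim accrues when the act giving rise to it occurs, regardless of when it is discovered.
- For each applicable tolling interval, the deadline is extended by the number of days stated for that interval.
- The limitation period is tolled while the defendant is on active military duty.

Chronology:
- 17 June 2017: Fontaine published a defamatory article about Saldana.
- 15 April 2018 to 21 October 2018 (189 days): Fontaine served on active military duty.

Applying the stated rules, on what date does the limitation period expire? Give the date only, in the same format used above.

The limitation period began to run on 17 June 2017.
1 year from 17 June 2017 is 17 June 2018.
Because the defendant's active military service ran from 15 April 2018 to 21 October 2018, the deadline is extended by 189 days to 23 December 2018.

23 December 2018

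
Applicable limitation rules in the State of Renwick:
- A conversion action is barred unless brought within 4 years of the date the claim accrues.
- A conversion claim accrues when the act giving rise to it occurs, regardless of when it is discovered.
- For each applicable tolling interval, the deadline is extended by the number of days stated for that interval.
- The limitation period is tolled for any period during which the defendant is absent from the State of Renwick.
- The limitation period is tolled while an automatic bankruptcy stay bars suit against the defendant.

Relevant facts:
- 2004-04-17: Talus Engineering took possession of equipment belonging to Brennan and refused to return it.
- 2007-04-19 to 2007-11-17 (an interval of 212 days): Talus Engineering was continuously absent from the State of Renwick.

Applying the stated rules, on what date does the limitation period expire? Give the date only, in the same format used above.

The limitation period began to run on 2004-04-17.
Adding the 4 years base period to 2004-04-17 gives a deadline of 2008-04-17, before any tolling.
The period was tolled for 212 days by the defendant's absence from the jurisdiction (2007-04-19 to 2007-11-17), pushing the deadline to 2008-11-15.

2008-11-15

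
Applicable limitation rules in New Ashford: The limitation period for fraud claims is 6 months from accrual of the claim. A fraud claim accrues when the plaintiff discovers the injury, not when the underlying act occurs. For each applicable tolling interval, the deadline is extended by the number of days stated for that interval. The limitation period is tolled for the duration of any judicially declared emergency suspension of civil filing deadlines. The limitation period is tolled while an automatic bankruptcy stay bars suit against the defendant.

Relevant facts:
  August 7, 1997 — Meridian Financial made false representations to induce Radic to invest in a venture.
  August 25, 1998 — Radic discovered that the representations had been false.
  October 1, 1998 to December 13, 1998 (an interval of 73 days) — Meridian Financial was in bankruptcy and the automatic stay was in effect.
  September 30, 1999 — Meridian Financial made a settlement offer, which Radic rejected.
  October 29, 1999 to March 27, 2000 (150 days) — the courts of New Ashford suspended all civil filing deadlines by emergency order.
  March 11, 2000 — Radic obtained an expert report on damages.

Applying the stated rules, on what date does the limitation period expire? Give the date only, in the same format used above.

Accrual is tied to discovery, so the period began on August 25, 1998 rather than on August 7, 1997 when the act occurred.
6 months from August 25, 1998 is February 25, 1999.
The automatic bankruptcy stay from October 1, 1998 to December 13, 1998 tolled the period for 73 days, extending the deadline to May 9, 1999.
The emergency suspension of filing deadlines from October 29, 1999 to March 27, 2000 began after the period had already run on May 9, 1999, so it has no tolling effect.
Nothing else in the chronology tolls or restarts the period.

May 9, 1999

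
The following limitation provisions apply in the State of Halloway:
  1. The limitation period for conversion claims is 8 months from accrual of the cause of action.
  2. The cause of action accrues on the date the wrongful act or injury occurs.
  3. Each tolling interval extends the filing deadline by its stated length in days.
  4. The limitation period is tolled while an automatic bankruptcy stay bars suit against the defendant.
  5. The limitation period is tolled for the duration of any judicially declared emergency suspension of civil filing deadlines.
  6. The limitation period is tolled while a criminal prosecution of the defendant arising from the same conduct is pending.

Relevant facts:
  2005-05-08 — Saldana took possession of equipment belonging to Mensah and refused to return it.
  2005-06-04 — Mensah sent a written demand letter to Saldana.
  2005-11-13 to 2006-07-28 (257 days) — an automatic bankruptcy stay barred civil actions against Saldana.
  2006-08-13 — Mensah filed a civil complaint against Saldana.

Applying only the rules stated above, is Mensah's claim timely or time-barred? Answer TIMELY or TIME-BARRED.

The limitation period began to run on 2005-05-08.
8 months from 2005-05-08 is 2006-01-08.
The period was tolled for 257 days by the automatic bankruptcy stay (2005-11-13 to 2006-07-28), pushing the deadline to 2006-09-22.
The other events in the timeline have no effect on the limitation period under the stated rules.
The 2006-08-13 filing precedes the 2006-09-22 deadline; the claim is timely.

TIMELY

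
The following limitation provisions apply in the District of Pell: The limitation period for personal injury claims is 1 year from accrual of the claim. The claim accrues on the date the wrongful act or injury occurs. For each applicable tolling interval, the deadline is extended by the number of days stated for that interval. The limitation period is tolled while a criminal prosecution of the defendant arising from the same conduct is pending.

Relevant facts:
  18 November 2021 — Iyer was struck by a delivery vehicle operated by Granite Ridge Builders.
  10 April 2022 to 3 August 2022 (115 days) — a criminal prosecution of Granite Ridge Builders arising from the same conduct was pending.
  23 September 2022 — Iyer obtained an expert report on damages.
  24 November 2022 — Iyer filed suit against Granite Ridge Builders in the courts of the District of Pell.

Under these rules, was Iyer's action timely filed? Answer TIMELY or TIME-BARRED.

TIMELY

The limitation period began to run on 18 November 2021.
1 year from 18 November 2021 is 18 November 2022.
The period was tolled for 115 days by the pending criminal prosecution (10 April 2022 to 3 August 2022), pushing the deadline to 13 March 2023.
Nothing else in the chronology tolls or restarts the period.
The 24 November 2022 filing precedes the 13 March 2023 deadline; the claim is timely.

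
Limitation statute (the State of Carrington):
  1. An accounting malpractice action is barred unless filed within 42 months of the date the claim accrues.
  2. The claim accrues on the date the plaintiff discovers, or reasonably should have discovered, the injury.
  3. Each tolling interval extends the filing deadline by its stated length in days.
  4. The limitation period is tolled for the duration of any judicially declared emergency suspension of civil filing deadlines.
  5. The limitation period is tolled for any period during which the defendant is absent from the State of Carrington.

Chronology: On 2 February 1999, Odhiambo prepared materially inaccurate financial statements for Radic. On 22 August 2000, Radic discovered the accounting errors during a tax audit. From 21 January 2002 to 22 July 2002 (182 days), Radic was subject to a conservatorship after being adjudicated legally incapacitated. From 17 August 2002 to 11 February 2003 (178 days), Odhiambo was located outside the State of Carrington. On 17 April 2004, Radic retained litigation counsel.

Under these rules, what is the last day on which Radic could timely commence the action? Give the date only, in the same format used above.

18 August 2004

Accrual is tied to discovery, so the period began on 22 August 2000 rather than on 2 February 1999 when the act occurred.
The untolled deadline — 42 months after 22 August 2000 — is 22 February 2004.
The period was tolled for 178 days by the defendant's absence from the jurisdiction (17 August 2002 to 11 February 2003), pushing the deadline to 18 August 2004.
The plaintiff's legal incapacity from 21 January 2002 to 22 July 2002 does not toll the period, because no stated rule makes the plaintiff's incapacity a tolling event.
None of the other events listed affects the running of the period under the stated rules.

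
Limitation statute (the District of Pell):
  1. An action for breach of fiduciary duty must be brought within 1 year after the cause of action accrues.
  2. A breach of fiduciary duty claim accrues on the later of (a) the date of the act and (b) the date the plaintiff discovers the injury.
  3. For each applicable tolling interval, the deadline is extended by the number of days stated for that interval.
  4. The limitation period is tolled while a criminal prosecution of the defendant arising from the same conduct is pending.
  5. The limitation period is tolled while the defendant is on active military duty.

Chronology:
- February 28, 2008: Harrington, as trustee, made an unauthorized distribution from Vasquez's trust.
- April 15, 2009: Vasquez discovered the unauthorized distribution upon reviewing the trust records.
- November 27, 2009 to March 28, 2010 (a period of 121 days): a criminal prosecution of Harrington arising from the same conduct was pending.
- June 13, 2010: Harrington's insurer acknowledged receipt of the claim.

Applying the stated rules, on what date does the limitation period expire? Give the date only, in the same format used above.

August 14, 2010

Because discovery on April 15, 2009 post-dates the February 28, 2008 act, accrual under the later-of rule falls on April 15, 2009.
Adding the 1 year base period to April 15, 2009 gives a deadline of April 15, 2010, before any tolling.
The period was tolled for 121 days by the pending criminal prosecution (November 27, 2009 to March 28, 2010), pushing the deadline to August 14, 2010.
Nothing else in the chronology tolls or restarts the period.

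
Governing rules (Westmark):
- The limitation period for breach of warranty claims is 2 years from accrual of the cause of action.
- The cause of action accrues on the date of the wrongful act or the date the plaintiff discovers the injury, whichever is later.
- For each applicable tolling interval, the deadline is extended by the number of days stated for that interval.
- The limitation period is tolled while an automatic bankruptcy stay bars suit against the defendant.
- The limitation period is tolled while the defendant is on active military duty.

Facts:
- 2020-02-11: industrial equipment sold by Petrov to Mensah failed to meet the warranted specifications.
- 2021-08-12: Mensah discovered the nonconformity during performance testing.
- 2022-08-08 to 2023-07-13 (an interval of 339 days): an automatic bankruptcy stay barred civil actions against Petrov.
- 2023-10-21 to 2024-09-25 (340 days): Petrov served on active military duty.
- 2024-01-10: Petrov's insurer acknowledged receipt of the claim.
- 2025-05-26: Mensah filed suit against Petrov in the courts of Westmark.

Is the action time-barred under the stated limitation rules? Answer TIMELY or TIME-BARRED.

The claim accrued on 2021-08-12 — the later of the 2020-02-11 act and the 2021-08-12 discovery.
2 years from 2021-08-12 is 2023-08-12.
The period was tolled for 339 days by the automatic bankruptcy stay (2022-08-08 to 2023-07-13), pushing the deadline to 2024-07-16.
The period was tolled for 340 days by the defendant's active military service (2023-10-21 to 2024-09-25), pushing the deadline to 2025-06-21.
Nothing else in the chronology tolls or restarts the period.
Mensah filed on 2025-05-26, before the 2025-06-21 deadline, so the action is timely.

TIMELY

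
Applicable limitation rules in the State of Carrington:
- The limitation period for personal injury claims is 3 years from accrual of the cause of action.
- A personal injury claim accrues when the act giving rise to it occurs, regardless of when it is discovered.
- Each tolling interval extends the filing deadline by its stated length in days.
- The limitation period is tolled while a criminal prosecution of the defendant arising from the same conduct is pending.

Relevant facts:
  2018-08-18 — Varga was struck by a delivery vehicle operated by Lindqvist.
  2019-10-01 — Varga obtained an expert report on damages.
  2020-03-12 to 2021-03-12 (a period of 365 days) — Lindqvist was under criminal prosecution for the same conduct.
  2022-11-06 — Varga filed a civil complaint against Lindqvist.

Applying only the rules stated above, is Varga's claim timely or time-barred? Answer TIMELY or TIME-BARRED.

TIME-BARRED

The cause of action accrued on 2018-08-18, the date of the act.
The untolled deadline — 3 years after 2018-08-18 — is 2021-08-18.
The period was tolled for 365 days by the pending criminal prosecution (2020-03-12 to 2021-03-12), pushing the deadline to 2022-08-18.
Nothing else in the chronology tolls or restarts the period.
Varga filed on 2022-11-06, after the 2022-08-18 deadline, so the action is time-barred.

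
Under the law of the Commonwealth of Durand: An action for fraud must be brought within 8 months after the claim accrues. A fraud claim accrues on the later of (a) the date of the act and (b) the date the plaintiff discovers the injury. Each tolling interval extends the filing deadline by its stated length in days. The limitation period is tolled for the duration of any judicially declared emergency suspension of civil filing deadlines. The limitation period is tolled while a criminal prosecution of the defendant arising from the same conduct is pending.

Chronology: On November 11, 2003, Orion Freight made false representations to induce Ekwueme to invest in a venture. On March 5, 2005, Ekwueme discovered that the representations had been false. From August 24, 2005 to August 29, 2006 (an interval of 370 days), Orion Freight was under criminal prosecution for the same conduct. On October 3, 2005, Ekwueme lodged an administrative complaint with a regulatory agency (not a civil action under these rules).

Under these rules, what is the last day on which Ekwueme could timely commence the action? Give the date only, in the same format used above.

November 10, 2006

Because discovery on March 5, 2005 post-dates the November 11, 2003 act, accrual under the later-of rule falls on March 5, 2005.
Adding the 8 months base period to March 5, 2005 gives a deadline of November 5, 2005, before any tolling.
The pending criminal prosecution from August 24, 2005 to August 29, 2006 tolled the period for 370 days, extending the deadline to November 10, 2006.
The other events in the timeline have no effect on the limitation period under the stated rules.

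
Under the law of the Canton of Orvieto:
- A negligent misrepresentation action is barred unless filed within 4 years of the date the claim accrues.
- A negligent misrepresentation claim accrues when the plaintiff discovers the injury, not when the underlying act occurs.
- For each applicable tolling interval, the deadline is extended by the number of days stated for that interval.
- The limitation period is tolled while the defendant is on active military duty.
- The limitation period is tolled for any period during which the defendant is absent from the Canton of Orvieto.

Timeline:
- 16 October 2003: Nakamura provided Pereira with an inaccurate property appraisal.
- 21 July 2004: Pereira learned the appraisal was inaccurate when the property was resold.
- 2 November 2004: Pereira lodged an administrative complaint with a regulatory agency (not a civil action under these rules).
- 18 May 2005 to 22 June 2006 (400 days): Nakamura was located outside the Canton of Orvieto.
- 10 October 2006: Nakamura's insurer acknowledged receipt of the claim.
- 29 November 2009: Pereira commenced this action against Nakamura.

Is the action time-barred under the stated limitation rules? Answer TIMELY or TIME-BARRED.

The claim did not accrue until Pereira discovered the injury on 21 July 2004; the 16 October 2003 act date does not start the clock under the stated rule.
4 years from 21 July 2004 is 21 July 2008.
The defendant's absence from the jurisdiction from 18 May 2005 to 22 June 2006 tolled the period for 400 days, extending the deadline to 25 August 2009.
Nothing else in the chronology tolls or restarts the period.
Pereira filed on 29 November 2009, after the 25 August 2009 deadline, so the action is time-barred.

TIME-BARRED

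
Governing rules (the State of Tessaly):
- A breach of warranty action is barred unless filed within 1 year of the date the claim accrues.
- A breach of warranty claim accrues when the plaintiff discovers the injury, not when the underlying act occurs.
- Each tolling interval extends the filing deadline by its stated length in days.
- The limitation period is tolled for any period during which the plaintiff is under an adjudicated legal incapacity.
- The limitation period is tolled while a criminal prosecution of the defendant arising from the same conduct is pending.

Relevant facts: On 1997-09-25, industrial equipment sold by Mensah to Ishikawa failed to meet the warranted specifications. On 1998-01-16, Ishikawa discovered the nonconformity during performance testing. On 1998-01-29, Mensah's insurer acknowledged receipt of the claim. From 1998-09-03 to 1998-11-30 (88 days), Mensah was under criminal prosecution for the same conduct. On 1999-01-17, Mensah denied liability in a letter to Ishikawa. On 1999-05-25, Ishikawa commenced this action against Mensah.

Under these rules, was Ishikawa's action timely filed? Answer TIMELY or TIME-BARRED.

Accrual is tied to discovery, so the period began on 1998-01-16 rather than on 1997-09-25 when the act occurred.
1 year from 1998-01-16 is 1999-01-16.
Because the pending criminal prosecution ran from 1998-09-03 to 1998-11-30, the deadline is extended by 88 days to 1999-04-14.
None of the other events listed affects the running of the period under the stated rules.
Ishikawa filed on 1999-05-25, after the 1999-04-14 deadline, so the action is time-barred.

TIME-BARRED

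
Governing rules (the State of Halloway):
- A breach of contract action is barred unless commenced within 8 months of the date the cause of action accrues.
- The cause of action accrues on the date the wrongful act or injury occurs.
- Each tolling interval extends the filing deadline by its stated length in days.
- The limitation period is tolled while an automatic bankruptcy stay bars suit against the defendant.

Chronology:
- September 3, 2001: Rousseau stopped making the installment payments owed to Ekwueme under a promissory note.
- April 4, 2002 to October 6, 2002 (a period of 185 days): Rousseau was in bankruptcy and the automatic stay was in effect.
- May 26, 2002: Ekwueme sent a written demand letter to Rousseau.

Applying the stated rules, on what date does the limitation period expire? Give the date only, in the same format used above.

The cause of action accrued on September 3, 2001, the date of the act.
Adding the 8 months base period to September 3, 2001 gives a deadline of May 3, 2002, before any tolling.
The automatic bankruptcy stay from April 4, 2002 to October 6, 2002 tolled the period for 185 days, extending the deadline to November 4, 2002.
None of the other events listed affects the running of the period under the stated rules.

November 4, 2002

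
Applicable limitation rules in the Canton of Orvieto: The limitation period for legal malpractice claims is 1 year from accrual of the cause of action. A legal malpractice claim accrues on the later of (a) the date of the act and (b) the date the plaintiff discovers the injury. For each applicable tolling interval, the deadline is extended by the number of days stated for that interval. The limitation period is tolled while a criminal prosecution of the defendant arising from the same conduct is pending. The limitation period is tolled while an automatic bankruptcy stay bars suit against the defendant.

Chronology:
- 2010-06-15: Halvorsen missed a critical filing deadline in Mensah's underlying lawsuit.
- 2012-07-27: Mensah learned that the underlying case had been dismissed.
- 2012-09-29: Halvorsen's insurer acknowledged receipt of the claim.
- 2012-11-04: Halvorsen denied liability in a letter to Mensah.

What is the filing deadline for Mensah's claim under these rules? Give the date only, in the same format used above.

2013-07-27

Because discovery on 2012-07-27 post-dates the 2010-06-15 act, accrual under the later-of rule falls on 2012-07-27.
Adding the 1 year base period to 2012-07-27 gives a deadline of 2013-07-27, before any tolling.
The other events in the timeline have no effect on the limitation period under the stated rules.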